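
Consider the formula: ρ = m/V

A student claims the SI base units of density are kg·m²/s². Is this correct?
Units of each symbol in ρ = m/V:
  m (mass): kg
  V (volume): m³  → in the denominator, contributes 1/m³

Multiplying the contributions: [kg] · [1/m³]
Adding exponents of each base unit: kg: 1, m: -3
SI base units of density: kg/m³

The claimed units kg·m²/s² (exponents kg: 1, m: 2, s: -2) do not match the derived units kg/m³ (exponents kg: 1, m: -3), so the claim is incorrect.

Answer: No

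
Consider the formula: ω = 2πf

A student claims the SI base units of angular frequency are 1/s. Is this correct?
Units of each symbol in ω = 2πf:
  f (frequency): 1/s
  The factor 2π is dimensionless.

Multiplying the contributions: [1/s]
Adding exponents of each base unit: s: -1
SI base units of angular frequency: 1/s

The claimed units 1/s match the derived units, so the claim is correct.

Answer: Yes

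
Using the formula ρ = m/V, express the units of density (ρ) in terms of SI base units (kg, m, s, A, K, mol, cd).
Units of each symbol in ρ = m/V:
  m (mass): kg
  V (volume): m³  → in the denominator, contributes 1/m³

Multiplying the contributions: [kg] · [1/m³]
Adding exponents of each base unit: kg: 1, m: -3
SI base units of density: kg/m³

Answer: kg/m³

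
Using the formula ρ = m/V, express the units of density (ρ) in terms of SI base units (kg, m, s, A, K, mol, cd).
Units of each symbol in ρ = m/V:
  m (mass): kg
  V (volume): m³  → in the denominator, contributes 1/m³

Multiplying the contributions: [kg] · [1/m³]
Adding exponents of each base unit: kg: 1, m: -3
SI base units of density: kg/m³

Answer: kg/m³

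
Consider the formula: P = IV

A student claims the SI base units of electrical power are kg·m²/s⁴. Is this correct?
Units of each symbol in P = IV:
  I (current): A
  V (voltage, in volts): kg·m²/(s³·A)

Multiplying the contributions: [A] · [kg·m²/(s³·A)]
Adding exponents of each base unit: kg: 1, m: 2, s: -3
SI base units of electrical power: kg·m²/s³

The claimed units kg·m²/s⁴ (exponents kg: 1, m: 2, s: -4) do not match the derived units kg·m²/s³ (exponents kg: 1, m: 2, s: -3), so the claim is incorrect.

Answer: No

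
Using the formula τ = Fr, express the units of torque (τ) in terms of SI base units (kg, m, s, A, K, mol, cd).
Units of each symbol in τ = Fr:
  F (force): kg·m/s²
  r (lever arm): m

Multiplying the contributions: [kg·m/s²] · [m]
Adding exponents of each base unit: kg: 1, m: 2, s: -2
SI base units of torque: kg·m²/s²

Answer: kg·m²/s²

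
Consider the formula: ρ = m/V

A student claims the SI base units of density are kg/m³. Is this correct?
Units of each symbol in ρ = m/V:
  m (mass): kg
  V (volume): m³  → in the denominator, contributes 1/m³

Multiplying the contributions: [kg] · [1/m³]
Adding exponents of each base unit: kg: 1, m: -3
SI base units of density: kg/m³

The claimed units kg/m³ match the derived units, so the claim is correct.

Answer: Yes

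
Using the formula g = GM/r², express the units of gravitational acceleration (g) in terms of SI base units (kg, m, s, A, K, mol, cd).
Units of each symbol in g = GM/r²:
  G (gravitational constant): m³/(kg·s²)
  M (mass): kg
  r (distance): m  → to the power 2 in the denominator, contributes 1/m²

Multiplying the contributions: [m³/(kg·s²)] · [kg] · [1/m²]
Adding exponents of each base unit: m: 1, s: -2
SI base units of gravitational acceleration: m/s²

Answer: m/s²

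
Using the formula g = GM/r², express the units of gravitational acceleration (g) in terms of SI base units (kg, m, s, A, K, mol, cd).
Units of each symbol in g = GM/r²:
  G (gravitational constant): m³/(kg·s²)
  M (mass): kg
  r (distance): m  → to the power 2 in the denominator, contributes 1/m²

Multiplying the contributions: [m³/(kg·s²)] · [kg] · [1/m²]
Adding exponents of each base unit: m: 1, s: -2
SI base units of gravitational acceleration: m/s²

Answer: m/s²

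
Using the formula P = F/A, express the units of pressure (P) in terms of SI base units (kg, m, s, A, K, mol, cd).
Units of each symbol in P = F/A:
  F (force): kg·m/s²
  A (area): m²  → in the denominator, contributes 1/m²

Multiplying the contributions: [kg·m/s²] · [1/m²]
Adding exponents of each base unit: kg: 1, m: -1, s: -2
SI base units of pressure: kg/(m·s²)

Answer: kg/(m·s²)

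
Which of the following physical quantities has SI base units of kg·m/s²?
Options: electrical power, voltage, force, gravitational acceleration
Checking the SI base units of each option:
  electrical power (P = IV): kg·m²/s³  ✗
  voltage (V = IR): kg·m²/(s³·A)  ✗
  force (F = ma): kg·m/s²  ✓ matches
  gravitational acceleration (g = GM/r²): m/s²  ✗

Only force has units kg·m/s².

Answer: force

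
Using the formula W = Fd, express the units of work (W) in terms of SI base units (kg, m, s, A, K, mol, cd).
Units of each symbol in W = Fd:
  F (force): kg·m/s²
  d (displacement): m

Multiplying the contributions: [kg·m/s²] · [m]
Adding exponents of each base unit: kg: 1, m: 2, s: -2
SI base units of work: kg·m²/s²

Answer: kg·m²/s²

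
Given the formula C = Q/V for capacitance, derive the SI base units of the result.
Units of each symbol in C = Q/V:
  Q (charge, in coulombs): s·A
  V (voltage, in volts): kg·m²/(s³·A)  → in the denominator, contributes s³·A/(kg·m²)

Multiplying the contributions: [s·A] · [s³·A/(kg·m²)]
Adding exponents of each base unit: kg: -1, m: -2, s: 4, A: 2
SI base units of capacitance: s⁴·A²/(kg·m²)

Answer: s⁴·A²/(kg·m²)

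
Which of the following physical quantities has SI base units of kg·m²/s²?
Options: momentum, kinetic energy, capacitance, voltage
Checking the SI base units of each option:
  momentum (p = mv): kg·m/s  ✗
  kinetic energy (E = ½mv²): kg·m²/s²  ✓ matches
  capacitance (C = Q/V): s⁴·A²/(kg·m²)  ✗
  voltage (V = IR): kg·m²/(s³·A)  ✗

Only kinetic energy has units kg·m²/s².

Answer: kinetic energy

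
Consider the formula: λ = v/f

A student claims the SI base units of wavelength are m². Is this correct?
Units of each symbol in λ = v/f:
  v (wave speed): m/s
  f (frequency): 1/s  → in the denominator, contributes s

Multiplying the contributions: [m/s] · [s]
Adding exponents of each base unit: m: 1
SI base units of wavelength: m

The claimed units m² (exponents m: 2) do not match the derived units m (exponents m: 1), so the claim is incorrect.

Answer: No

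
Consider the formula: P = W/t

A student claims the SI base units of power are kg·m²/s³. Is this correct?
Units of each symbol in P = W/t:
  W (work): kg·m²/s²
  t (time): s  → in the denominator, contributes 1/s

Multiplying the contributions: [kg·m²/s²] · [1/s]
Adding exponents of each base unit: kg: 1, m: 2, s: -3
SI base units of power: kg·m²/s³

The claimed units kg·m²/s³ match the derived units, so the claim is correct.

Answer: Yes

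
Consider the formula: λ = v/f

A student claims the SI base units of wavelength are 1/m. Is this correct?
Units of each symbol in λ = v/f:
  v (wave speed): m/s
  f (frequency): 1/s  → in the denominator, contributes s

Multiplying the contributions: [m/s] · [s]
Adding exponents of each base unit: m: 1
SI base units of wavelength: m

The claimed units 1/m (exponents m: -1) do not match the derived units m (exponents m: 1), so the claim is incorrect.

Answer: No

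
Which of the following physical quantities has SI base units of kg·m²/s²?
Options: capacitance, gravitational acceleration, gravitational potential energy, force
Checking the SI base units of each option:
  capacitance (C = Q/V): s⁴·A²/(kg·m²)  ✗
  gravitational acceleration (g = GM/r²): m/s²  ✗
  gravitational potential energy (U = -GMm/r): kg·m²/s²  ✓ matches
  force (F = ma): kg·m/s²  ✗

Only gravitational potential energy has units kg·m²/s².

Answer: gravitational potential energy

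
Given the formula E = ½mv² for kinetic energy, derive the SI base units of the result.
Units of each symbol in E = ½mv²:
  m (mass): kg
  v (speed): m/s  → to the power 2, contributes m²/s²
  The factor ½ is dimensionless.

Multiplying the contributions: [kg] · [m²/s²]
Adding exponents of each base unit: kg: 1, m: 2, s: -2
SI base units of kinetic energy: kg·m²/s²

Answer: kg·m²/s²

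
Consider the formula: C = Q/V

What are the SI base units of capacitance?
Units of each symbol in C = Q/V:
  Q (charge, in coulombs): s·A
  V (voltage, in volts): kg·m²/(s³·A)  → in the denominator, contributes s³·A/(kg·m²)

Multiplying the contributions: [s·A] · [s³·A/(kg·m²)]
Adding exponents of each base unit: kg: -1, m: -2, s: 4, A: 2
SI base units of capacitance: s⁴·A²/(kg·m²)

Answer: s⁴·A²/(kg·m²)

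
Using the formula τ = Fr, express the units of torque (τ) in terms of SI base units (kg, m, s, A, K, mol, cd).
Units of each symbol in τ = Fr:
  F (force): kg·m/s²
  r (lever arm): m

Multiplying the contributions: [kg·m/s²] · [m]
Adding exponents of each base unit: kg: 1, m: 2, s: -2
SI base units of torque: kg·m²/s²

Answer: kg·m²/s²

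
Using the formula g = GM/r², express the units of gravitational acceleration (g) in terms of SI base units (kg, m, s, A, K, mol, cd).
Units of each symbol in g = GM/r²:
  G (gravitational constant): m³/(kg·s²)
  M (mass): kg
  r (distance): m  → to the power 2 in the denominator, contributes 1/m²

Multiplying the contributions: [m³/(kg·s²)] · [kg] · [1/m²]
Adding exponents of each base unit: m: 1, s: -2
SI base units of gravitational acceleration: m/s²

Answer: m/s²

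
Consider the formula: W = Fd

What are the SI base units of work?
Units of each symbol in W = Fd:
  F (force): kg·m/s²
  d (displacement): m

Multiplying the contributions: [kg·m/s²] · [m]
Adding exponents of each base unit: kg: 1, m: 2, s: -2
SI base units of work: kg·m²/s²

Answer: kg·m²/s²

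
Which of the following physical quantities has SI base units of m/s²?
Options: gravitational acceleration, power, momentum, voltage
Checking the SI base units of each option:
  gravitational acceleration (g = GM/r²): m/s²  ✓ matches
  power (P = W/t): kg·m²/s³  ✗
  momentum (p = mv): kg·m/s  ✗
  voltage (V = IR): kg·m²/(s³·A)  ✗

Only gravitational acceleration has units m/s².

Answer: gravitational acceleration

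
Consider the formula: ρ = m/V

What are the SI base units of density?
Units of each symbol in ρ = m/V:
  m (mass): kg
  V (volume): m³  → in the denominator, contributes 1/m³

Multiplying the contributions: [kg] · [1/m³]
Adding exponents of each base unit: kg: 1, m: -3
SI base units of density: kg/m³

Answer: kg/m³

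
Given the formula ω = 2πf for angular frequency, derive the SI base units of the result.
Units of each symbol in ω = 2πf:
  f (frequency): 1/s
  The factor 2π is dimensionless.

Multiplying the contributions: [1/s]
Adding exponents of each base unit: s: -1
SI base units of angular frequency: 1/s

Answer: 1/s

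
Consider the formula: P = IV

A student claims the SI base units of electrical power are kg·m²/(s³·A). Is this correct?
Units of each symbol in P = IV:
  I (current): A
  V (voltage, in volts): kg·m²/(s³·A)

Multiplying the contributions: [A] · [kg·m²/(s³·A)]
Adding exponents of each base unit: kg: 1, m: 2, s: -3
SI base units of electrical power: kg·m²/s³

The claimed units kg·m²/(s³·A) (exponents kg: 1, m: 2, s: -3, A: -1) do not match the derived units kg·m²/s³ (exponents kg: 1, m: 2, s: -3), so the claim is incorrect.

Answer: No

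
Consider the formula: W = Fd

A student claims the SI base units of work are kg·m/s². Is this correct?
Units of each symbol in W = Fd:
  F (force): kg·m/s²
  d (displacement): m

Multiplying the contributions: [kg·m/s²] · [m]
Adding exponents of each base unit: kg: 1, m: 2, s: -2
SI base units of work: kg·m²/s²

The claimed units kg·m/s² (exponents kg: 1, m: 1, s: -2) do not match the derived units kg·m²/s² (exponents kg: 1, m: 2, s: -2), so the claim is incorrect.

Answer: No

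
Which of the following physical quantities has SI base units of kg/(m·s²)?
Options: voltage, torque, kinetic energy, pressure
Checking the SI base units of each option:
  voltage (V = IR): kg·m²/(s³·A)  ✗
  torque (τ = Fr): kg·m²/s²  ✗
  kinetic energy (E = ½mv²): kg·m²/s²  ✗
  pressure (P = F/A): kg/(m·s²)  ✓ matches

Only pressure has units kg/(m·s²).

Answer: pressure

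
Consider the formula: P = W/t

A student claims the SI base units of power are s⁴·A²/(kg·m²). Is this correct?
Units of each symbol in P = W/t:
  W (work): kg·m²/s²
  t (time): s  → in the denominator, contributes 1/s

Multiplying the contributions: [kg·m²/s²] · [1/s]
Adding exponents of each base unit: kg: 1, m: 2, s: -3
SI base units of power: kg·m²/s³

The claimed units s⁴·A²/(kg·m²) (exponents kg: -1, m: -2, s: 4, A: 2) do not match the derived units kg·m²/s³ (exponents kg: 1, m: 2, s: -3), so the claim is incorrect.

Answer: No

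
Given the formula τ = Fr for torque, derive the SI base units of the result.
Units of each symbol in τ = Fr:
  F (force): kg·m/s²
  r (lever arm): m

Multiplying the contributions: [kg·m/s²] · [m]
Adding exponents of each base unit: kg: 1, m: 2, s: -2
SI base units of torque: kg·m²/s²

Answer: kg·m²/s²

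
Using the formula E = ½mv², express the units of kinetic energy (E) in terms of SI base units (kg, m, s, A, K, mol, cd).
Units of each symbol in E = ½mv²:
  m (mass): kg
  v (speed): m/s  → to the power 2, contributes m²/s²
  The factor ½ is dimensionless.

Multiplying the contributions: [kg] · [m²/s²]
Adding exponents of each base unit: kg: 1, m: 2, s: -2
SI base units of kinetic energy: kg·m²/s²

Answer: kg·m²/s²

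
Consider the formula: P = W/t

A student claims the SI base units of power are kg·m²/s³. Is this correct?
Units of each symbol in P = W/t:
  W (work): kg·m²/s²
  t (time): s  → in the denominator, contributes 1/s

Multiplying the contributions: [kg·m²/s²] · [1/s]
Adding exponents of each base unit: kg: 1, m: 2, s: -3
SI base units of power: kg·m²/s³

The claimed units kg·m²/s³ match the derived units, so the claim is correct.

Answer: Yes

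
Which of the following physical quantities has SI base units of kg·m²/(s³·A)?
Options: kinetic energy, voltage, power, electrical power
Checking the SI base units of each option:
  kinetic energy (E = ½mv²): kg·m²/s²  ✗
  voltage (V = IR): kg·m²/(s³·A)  ✓ matches
  power (P = W/t): kg·m²/s³  ✗
  electrical power (P = IV): kg·m²/s³  ✗

Only voltage has units kg·m²/(s³·A).

Answer: voltage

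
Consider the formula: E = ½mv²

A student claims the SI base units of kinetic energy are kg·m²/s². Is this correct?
Units of each symbol in E = ½mv²:
  m (mass): kg
  v (speed): m/s  → to the power 2, contributes m²/s²
  The factor ½ is dimensionless.

Multiplying the contributions: [kg] · [m²/s²]
Adding exponents of each base unit: kg: 1, m: 2, s: -2
SI base units of kinetic energy: kg·m²/s²

The claimed units kg·m²/s² match the derived units, so the claim is correct.

Answer: Yes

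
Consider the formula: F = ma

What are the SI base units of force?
Units of each symbol in F = ma:
  m (mass): kg
  a (acceleration): m/s²

Multiplying the contributions: [kg] · [m/s²]
Adding exponents of each base unit: kg: 1, m: 1, s: -2
SI base units of force: kg·m/s²

Answer: kg·m/s²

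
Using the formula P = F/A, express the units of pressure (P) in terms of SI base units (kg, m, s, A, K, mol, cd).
Units of each symbol in P = F/A:
  F (force): kg·m/s²
  A (area): m²  → in the denominator, contributes 1/m²

Multiplying the contributions: [kg·m/s²] · [1/m²]
Adding exponents of each base unit: kg: 1, m: -1, s: -2
SI base units of pressure: kg/(m·s²)

Answer: kg/(m·s²)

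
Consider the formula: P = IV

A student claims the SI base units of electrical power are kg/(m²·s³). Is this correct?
Units of each symbol in P = IV:
  I (current): A
  V (voltage, in volts): kg·m²/(s³·A)

Multiplying the contributions: [A] · [kg·m²/(s³·A)]
Adding exponents of each base unit: kg: 1, m: 2, s: -3
SI base units of electrical power: kg·m²/s³

The claimed units kg/(m²·s³) (exponents kg: 1, m: -2, s: -3) do not match the derived units kg·m²/s³ (exponents kg: 1, m: 2, s: -3), so the claim is incorrect.

Answer: No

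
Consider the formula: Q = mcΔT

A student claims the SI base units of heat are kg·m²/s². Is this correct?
Units of each symbol in Q = mcΔT:
  m (mass): kg
  c (specific heat capacity, in J/(kg·K)): m²/(s²·K)
  ΔT (temperature change): K

Multiplying the contributions: [kg] · [m²/(s²·K)] · [K]
Adding exponents of each base unit: kg: 1, m: 2, s: -2
SI base units of heat: kg·m²/s²

The claimed units kg·m²/s² match the derived units, so the claim is correct.

Answer: Yes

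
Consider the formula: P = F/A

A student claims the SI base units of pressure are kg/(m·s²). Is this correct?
Units of each symbol in P = F/A:
  F (force): kg·m/s²
  A (area): m²  → in the denominator, contributes 1/m²

Multiplying the contributions: [kg·m/s²] · [1/m²]
Adding exponents of each base unit: kg: 1, m: -1, s: -2
SI base units of pressure: kg/(m·s²)

The claimed units kg/(m·s²) match the derived units, so the claim is correct.

Answer: Yes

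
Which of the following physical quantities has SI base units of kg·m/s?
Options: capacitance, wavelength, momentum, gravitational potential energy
Checking the SI base units of each option:
  capacitance (C = Q/V): s⁴·A²/(kg·m²)  ✗
  wavelength (λ = v/f): m  ✗
  momentum (p = mv): kg·m/s  ✓ matches
  gravitational potential energy (U = -GMm/r): kg·m²/s²  ✗

Only momentum has units kg·m/s.

Answer: momentum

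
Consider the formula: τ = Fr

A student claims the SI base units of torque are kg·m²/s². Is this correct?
Units of each symbol in τ = Fr:
  F (force): kg·m/s²
  r (lever arm): m

Multiplying the contributions: [kg·m/s²] · [m]
Adding exponents of each base unit: kg: 1, m: 2, s: -2
SI base units of torque: kg·m²/s²

The claimed units kg·m²/s² match the derived units, so the claim is correct.

Answer: Yes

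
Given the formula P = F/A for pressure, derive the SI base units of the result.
Units of each symbol in P = F/A:
  F (force): kg·m/s²
  A (area): m²  → in the denominator, contributes 1/m²

Multiplying the contributions: [kg·m/s²] · [1/m²]
Adding exponents of each base unit: kg: 1, m: -1, s: -2
SI base units of pressure: kg/(m·s²)

Answer: kg/(m·s²)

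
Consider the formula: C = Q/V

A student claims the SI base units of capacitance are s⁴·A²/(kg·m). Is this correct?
Units of each symbol in C = Q/V:
  Q (charge, in coulombs): s·A
  V (voltage, in volts): kg·m²/(s³·A)  → in the denominator, contributes s³·A/(kg·m²)

Multiplying the contributions: [s·A] · [s³·A/(kg·m²)]
Adding exponents of each base unit: kg: -1, m: -2, s: 4, A: 2
SI base units of capacitance: s⁴·A²/(kg·m²)

The claimed units s⁴·A²/(kg·m) (exponents kg: -1, m: -1, s: 4, A: 2) do not match the derived units s⁴·A²/(kg·m²) (exponents kg: -1, m: -2, s: 4, A: 2), so the claim is incorrect.

Answer: No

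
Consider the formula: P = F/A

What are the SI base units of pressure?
Units of each symbol in P = F/A:
  F (force): kg·m/s²
  A (area): m²  → in the denominator, contributes 1/m²

Multiplying the contributions: [kg·m/s²] · [1/m²]
Adding exponents of each base unit: kg: 1, m: -1, s: -2
SI base units of pressure: kg/(m·s²)

Answer: kg/(m·s²)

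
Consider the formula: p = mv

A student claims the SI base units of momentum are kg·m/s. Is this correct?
Units of each symbol in p = mv:
  m (mass): kg
  v (velocity): m/s

Multiplying the contributions: [kg] · [m/s]
Adding exponents of each base unit: kg: 1, m: 1, s: -1
SI base units of momentum: kg·m/s

The claimed units kg·m/s match the derived units, so the claim is correct.

Answer: Yes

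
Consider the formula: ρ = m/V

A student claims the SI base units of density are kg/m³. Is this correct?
Units of each symbol in ρ = m/V:
  m (mass): kg
  V (volume): m³  → in the denominator, contributes 1/m³

Multiplying the contributions: [kg] · [1/m³]
Adding exponents of each base unit: kg: 1, m: -3
SI base units of density: kg/m³

The claimed units kg/m³ match the derived units, so the claim is correct.

Answer: Yes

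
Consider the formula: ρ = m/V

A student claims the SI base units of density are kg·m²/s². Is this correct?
Units of each symbol in ρ = m/V:
  m (mass): kg
  V (volume): m³  → in the denominator, contributes 1/m³

Multiplying the contributions: [kg] · [1/m³]
Adding exponents of each base unit: kg: 1, m: -3
SI base units of density: kg/m³

The claimed units kg·m²/s² (exponents kg: 1, m: 2, s: -2) do not match the derived units kg/m³ (exponents kg: 1, m: -3), so the claim is incorrect.

Answer: No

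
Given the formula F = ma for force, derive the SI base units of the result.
Units of each symbol in F = ma:
  m (mass): kg
  a (acceleration): m/s²

Multiplying the contributions: [kg] · [m/s²]
Adding exponents of each base unit: kg: 1, m: 1, s: -2
SI base units of force: kg·m/s²

Answer: kg·m/s²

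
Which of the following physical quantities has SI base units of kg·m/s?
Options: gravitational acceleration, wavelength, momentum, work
Checking the SI base units of each option:
  gravitational acceleration (g = GM/r²): m/s²  ✗
  wavelength (λ = v/f): m  ✗
  momentum (p = mv): kg·m/s  ✓ matches
  work (W = Fd): kg·m²/s²  ✗

Only momentum has units kg·m/s.

Answer: momentum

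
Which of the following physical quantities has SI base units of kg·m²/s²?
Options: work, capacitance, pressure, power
Checking the SI base units of each option:
  work (W = Fd): kg·m²/s²  ✓ matches
  capacitance (C = Q/V): s⁴·A²/(kg·m²)  ✗
  pressure (P = F/A): kg/(m·s²)  ✗
  power (P = W/t): kg·m²/s³  ✗

Only work has units kg·m²/s².

Answer: work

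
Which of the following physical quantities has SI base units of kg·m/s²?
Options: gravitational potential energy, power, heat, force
Checking the SI base units of each option:
  gravitational potential energy (U = -GMm/r): kg·m²/s²  ✗
  power (P = W/t): kg·m²/s³  ✗
  heat (Q = mcΔT): kg·m²/s²  ✗
  force (F = ma): kg·m/s²  ✓ matches

Only force has units kg·m/s².

Answer: force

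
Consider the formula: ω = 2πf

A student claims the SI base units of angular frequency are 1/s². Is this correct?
Units of each symbol in ω = 2πf:
  f (frequency): 1/s
  The factor 2π is dimensionless.

Multiplying the contributions: [1/s]
Adding exponents of each base unit: s: -1
SI base units of angular frequency: 1/s

The claimed units 1/s² (exponents s: -2) do not match the derived units 1/s (exponents s: -1), so the claim is incorrect.

Answer: No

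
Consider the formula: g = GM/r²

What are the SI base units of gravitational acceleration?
Units of each symbol in g = GM/r²:
  G (gravitational constant): m³/(kg·s²)
  M (mass): kg
  r (distance): m  → to the power 2 in the denominator, contributes 1/m²

Multiplying the contributions: [m³/(kg·s²)] · [kg] · [1/m²]
Adding exponents of each base unit: m: 1, s: -2
SI base units of gravitational acceleration: m/s²

Answer: m/s²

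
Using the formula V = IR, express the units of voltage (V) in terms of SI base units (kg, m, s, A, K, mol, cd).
Units of each symbol in V = IR:
  I (current): A
  R (resistance, in ohms): kg·m²/(s³·A²)

Multiplying the contributions: [A] · [kg·m²/(s³·A²)]
Adding exponents of each base unit: kg: 1, m: 2, s: -3, A: -1
SI base units of voltage: kg·m²/(s³·A)

Answer: kg·m²/(s³·A)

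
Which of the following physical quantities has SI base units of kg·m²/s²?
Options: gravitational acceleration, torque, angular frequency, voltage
Checking the SI base units of each option:
  gravitational acceleration (g = GM/r²): m/s²  ✗
  torque (τ = Fr): kg·m²/s²  ✓ matches
  angular frequency (ω = 2πf): 1/s  ✗
  voltage (V = IR): kg·m²/(s³·A)  ✗

Only torque has units kg·m²/s².

Answer: torque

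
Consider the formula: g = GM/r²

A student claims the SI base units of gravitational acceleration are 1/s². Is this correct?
Units of each symbol in g = GM/r²:
  G (gravitational constant): m³/(kg·s²)
  M (mass): kg
  r (distance): m  → to the power 2 in the denominator, contributes 1/m²

Multiplying the contributions: [m³/(kg·s²)] · [kg] · [1/m²]
Adding exponents of each base unit: m: 1, s: -2
SI base units of gravitational acceleration: m/s²

The claimed units 1/s² (exponents s: -2) do not match the derived units m/s² (exponents m: 1, s: -2), so the claim is incorrect.

Answer: No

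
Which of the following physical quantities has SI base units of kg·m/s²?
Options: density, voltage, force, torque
Checking the SI base units of each option:
  density (ρ = m/V): kg/m³  ✗
  voltage (V = IR): kg·m²/(s³·A)  ✗
  force (F = ma): kg·m/s²  ✓ matches
  torque (τ = Fr): kg·m²/s²  ✗

Only force has units kg·m/s².

Answer: force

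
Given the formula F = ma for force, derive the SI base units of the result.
Units of each symbol in F = ma:
  m (mass): kg
  a (acceleration): m/s²

Multiplying the contributions: [kg] · [m/s²]
Adding exponents of each base unit: kg: 1, m: 1, s: -2
SI base units of force: kg·m/s²

Answer: kg·m/s²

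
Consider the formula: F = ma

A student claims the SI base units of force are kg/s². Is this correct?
Units of each symbol in F = ma:
  m (mass): kg
  a (acceleration): m/s²

Multiplying the contributions: [kg] · [m/s²]
Adding exponents of each base unit: kg: 1, m: 1, s: -2
SI base units of force: kg·m/s²

The claimed units kg/s² (exponents kg: 1, s: -2) do not match the derived units kg·m/s² (exponents kg: 1, m: 1, s: -2), so the claim is incorrect.

Answer: No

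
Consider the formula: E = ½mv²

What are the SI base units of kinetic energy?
Units of each symbol in E = ½mv²:
  m (mass): kg
  v (speed): m/s  → to the power 2, contributes m²/s²
  The factor ½ is dimensionless.

Multiplying the contributions: [kg] · [m²/s²]
Adding exponents of each base unit: kg: 1, m: 2, s: -2
SI base units of kinetic energy: kg·m²/s²

Answer: kg·m²/s²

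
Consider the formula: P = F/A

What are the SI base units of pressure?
Units of each symbol in P = F/A:
  F (force): kg·m/s²
  A (area): m²  → in the denominator, contributes 1/m²

Multiplying the contributions: [kg·m/s²] · [1/m²]
Adding exponents of each base unit: kg: 1, m: -1, s: -2
SI base units of pressure: kg/(m·s²)

Answer: kg/(m·s²)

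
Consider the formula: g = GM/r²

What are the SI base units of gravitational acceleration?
Units of each symbol in g = GM/r²:
  G (gravitational constant): m³/(kg·s²)
  M (mass): kg
  r (distance): m  → to the power 2 in the denominator, contributes 1/m²

Multiplying the contributions: [m³/(kg·s²)] · [kg] · [1/m²]
Adding exponents of each base unit: m: 1, s: -2
SI base units of gravitational acceleration: m/s²

Answer: m/s²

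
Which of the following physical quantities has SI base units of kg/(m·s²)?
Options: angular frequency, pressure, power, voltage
Checking the SI base units of each option:
  angular frequency (ω = 2πf): 1/s  ✗
  pressure (P = F/A): kg/(m·s²)  ✓ matches
  power (P = W/t): kg·m²/s³  ✗
  voltage (V = IR): kg·m²/(s³·A)  ✗

Only pressure has units kg/(m·s²).

Answer: pressure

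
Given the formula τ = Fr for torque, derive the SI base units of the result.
Units of each symbol in τ = Fr:
  F (force): kg·m/s²
  r (lever arm): m

Multiplying the contributions: [kg·m/s²] · [m]
Adding exponents of each base unit: kg: 1, m: 2, s: -2
SI base units of torque: kg·m²/s²

Answer: kg·m²/s²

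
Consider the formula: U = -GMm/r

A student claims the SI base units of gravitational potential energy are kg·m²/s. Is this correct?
Units of each symbol in U = -GMm/r:
  G (gravitational constant): m³/(kg·s²)
  M (mass): kg
  m (mass): kg
  r (distance): m  → in the denominator, contributes 1/m
  The minus sign does not affect the units.

Multiplying the contributions: [m³/(kg·s²)] · [kg] · [kg] · [1/m]
Adding exponents of each base unit: kg: 1, m: 2, s: -2
SI base units of gravitational potential energy: kg·m²/s²

The claimed units kg·m²/s (exponents kg: 1, m: 2, s: -1) do not match the derived units kg·m²/s² (exponents kg: 1, m: 2, s: -2), so the claim is incorrect.

Answer: No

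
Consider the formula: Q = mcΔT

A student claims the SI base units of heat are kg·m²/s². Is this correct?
Units of each symbol in Q = mcΔT:
  m (mass): kg
  c (specific heat capacity, in J/(kg·K)): m²/(s²·K)
  ΔT (temperature change): K

Multiplying the contributions: [kg] · [m²/(s²·K)] · [K]
Adding exponents of each base unit: kg: 1, m: 2, s: -2
SI base units of heat: kg·m²/s²

The claimed units kg·m²/s² match the derived units, so the claim is correct.

Answer: Yes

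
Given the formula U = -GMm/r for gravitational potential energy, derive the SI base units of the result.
Units of each symbol in U = -GMm/r:
  G (gravitational constant): m³/(kg·s²)
  M (mass): kg
  m (mass): kg
  r (distance): m  → in the denominator, contributes 1/m
  The minus sign does not affect the units.

Multiplying the contributions: [m³/(kg·s²)] · [kg] · [kg] · [1/m]
Adding exponents of each base unit: kg: 1, m: 2, s: -2
SI base units of gravitational potential energy: kg·m²/s²

Answer: kg·m²/s²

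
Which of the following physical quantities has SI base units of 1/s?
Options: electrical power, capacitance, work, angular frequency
Checking the SI base units of each option:
  electrical power (P = IV): kg·m²/s³  ✗
  capacitance (C = Q/V): s⁴·A²/(kg·m²)  ✗
  work (W = Fd): kg·m²/s²  ✗
  angular frequency (ω = 2πf): 1/s  ✓ matches

Only angular frequency has units 1/s.

Answer: angular frequency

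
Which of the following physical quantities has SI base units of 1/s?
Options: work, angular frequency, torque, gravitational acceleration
Checking the SI base units of each option:
  work (W = Fd): kg·m²/s²  ✗
  angular frequency (ω = 2πf): 1/s  ✓ matches
  torque (τ = Fr): kg·m²/s²  ✗
  gravitational acceleration (g = GM/r²): m/s²  ✗

Only angular frequency has units 1/s.

Answer: angular frequency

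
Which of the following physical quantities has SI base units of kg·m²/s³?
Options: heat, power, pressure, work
Checking the SI base units of each option:
  heat (Q = mcΔT): kg·m²/s²  ✗
  power (P = W/t): kg·m²/s³  ✓ matches
  pressure (P = F/A): kg/(m·s²)  ✗
  work (W = Fd): kg·m²/s²  ✗

Only power has units kg·m²/s³.

Answer: power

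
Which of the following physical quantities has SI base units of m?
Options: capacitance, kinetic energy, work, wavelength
Checking the SI base units of each option:
  capacitance (C = Q/V): s⁴·A²/(kg·m²)  ✗
  kinetic energy (E = ½mv²): kg·m²/s²  ✗
  work (W = Fd): kg·m²/s²  ✗
  wavelength (λ = v/f): m  ✓ matches

Only wavelength has units m.

Answer: wavelength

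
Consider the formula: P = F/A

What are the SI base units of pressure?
Units of each symbol in P = F/A:
  F (force): kg·m/s²
  A (area): m²  → in the denominator, contributes 1/m²

Multiplying the contributions: [kg·m/s²] · [1/m²]
Adding exponents of each base unit: kg: 1, m: -1, s: -2
SI base units of pressure: kg/(m·s²)

Answer: kg/(m·s²)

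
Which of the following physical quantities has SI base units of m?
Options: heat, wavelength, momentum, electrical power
Checking the SI base units of each option:
  heat (Q = mcΔT): kg·m²/s²  ✗
  wavelength (λ = v/f): m  ✓ matches
  momentum (p = mv): kg·m/s  ✗
  electrical power (P = IV): kg·m²/s³  ✗

Only wavelength has units m.

Answer: wavelength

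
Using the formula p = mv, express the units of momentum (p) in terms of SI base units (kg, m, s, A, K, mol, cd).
Units of each symbol in p = mv:
  m (mass): kg
  v (velocity): m/s

Multiplying the contributions: [kg] · [m/s]
Adding exponents of each base unit: kg: 1, m: 1, s: -1
SI base units of momentum: kg·m/s

Answer: kg·m/s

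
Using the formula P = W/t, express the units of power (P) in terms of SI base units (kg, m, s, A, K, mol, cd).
Units of each symbol in P = W/t:
  W (work): kg·m²/s²
  t (time): s  → in the denominator, contributes 1/s

Multiplying the contributions: [kg·m²/s²] · [1/s]
Adding exponents of each base unit: kg: 1, m: 2, s: -3
SI base units of power: kg·m²/s³

Answer: kg·m²/s³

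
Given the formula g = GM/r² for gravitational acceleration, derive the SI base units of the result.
Units of each symbol in g = GM/r²:
  G (gravitational constant): m³/(kg·s²)
  M (mass): kg
  r (distance): m  → to the power 2 in the denominator, contributes 1/m²

Multiplying the contributions: [m³/(kg·s²)] · [kg] · [1/m²]
Adding exponents of each base unit: m: 1, s: -2
SI base units of gravitational acceleration: m/s²

Answer: m/s²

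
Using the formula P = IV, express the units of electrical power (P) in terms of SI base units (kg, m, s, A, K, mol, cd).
Units of each symbol in P = IV:
  I (current): A
  V (voltage, in volts): kg·m²/(s³·A)

Multiplying the contributions: [A] · [kg·m²/(s³·A)]
Adding exponents of each base unit: kg: 1, m: 2, s: -3
SI base units of electrical power: kg·m²/s³

Answer: kg·m²/s³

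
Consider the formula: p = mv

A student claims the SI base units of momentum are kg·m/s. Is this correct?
Units of each symbol in p = mv:
  m (mass): kg
  v (velocity): m/s

Multiplying the contributions: [kg] · [m/s]
Adding exponents of each base unit: kg: 1, m: 1, s: -1
SI base units of momentum: kg·m/s

The claimed units kg·m/s match the derived units, so the claim is correct.

Answer: Yes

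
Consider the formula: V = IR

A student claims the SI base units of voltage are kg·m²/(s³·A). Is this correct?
Units of each symbol in V = IR:
  I (current): A
  R (resistance, in ohms): kg·m²/(s³·A²)

Multiplying the contributions: [A] · [kg·m²/(s³·A²)]
Adding exponents of each base unit: kg: 1, m: 2, s: -3, A: -1
SI base units of voltage: kg·m²/(s³·A)

The claimed units kg·m²/(s³·A) match the derived units, so the claim is correct.

Answer: Yes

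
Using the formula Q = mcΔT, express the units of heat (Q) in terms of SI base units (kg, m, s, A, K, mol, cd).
Units of each symbol in Q = mcΔT:
  m (mass): kg
  c (specific heat capacity, in J/(kg·K)): m²/(s²·K)
  ΔT (temperature change): K

Multiplying the contributions: [kg] · [m²/(s²·K)] · [K]
Adding exponents of each base unit: kg: 1, m: 2, s: -2
SI base units of heat: kg·m²/s²

Answer: kg·m²/s²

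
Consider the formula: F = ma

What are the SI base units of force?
Units of each symbol in F = ma:
  m (mass): kg
  a (acceleration): m/s²

Multiplying the contributions: [kg] · [m/s²]
Adding exponents of each base unit: kg: 1, m: 1, s: -2
SI base units of force: kg·m/s²

Answer: kg·m/s²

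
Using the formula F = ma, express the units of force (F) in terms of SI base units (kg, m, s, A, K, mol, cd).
Units of each symbol in F = ma:
  m (mass): kg
  a (acceleration): m/s²

Multiplying the contributions: [kg] · [m/s²]
Adding exponents of each base unit: kg: 1, m: 1, s: -2
SI base units of force: kg·m/s²

Answer: kg·m/s²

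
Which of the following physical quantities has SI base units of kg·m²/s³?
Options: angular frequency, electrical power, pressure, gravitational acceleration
Checking the SI base units of each option:
  angular frequency (ω = 2πf): 1/s  ✗
  electrical power (P = IV): kg·m²/s³  ✓ matches
  pressure (P = F/A): kg/(m·s²)  ✗
  gravitational acceleration (g = GM/r²): m/s²  ✗

Only electrical power has units kg·m²/s³.

Answer: electrical power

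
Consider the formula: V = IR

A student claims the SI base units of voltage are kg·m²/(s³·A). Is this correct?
Units of each symbol in V = IR:
  I (current): A
  R (resistance, in ohms): kg·m²/(s³·A²)

Multiplying the contributions: [A] · [kg·m²/(s³·A²)]
Adding exponents of each base unit: kg: 1, m: 2, s: -3, A: -1
SI base units of voltage: kg·m²/(s³·A)

The claimed units kg·m²/(s³·A) match the derived units, so the claim is correct.

Answer: Yes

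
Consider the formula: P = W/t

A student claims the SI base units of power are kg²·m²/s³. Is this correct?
Units of each symbol in P = W/t:
  W (work): kg·m²/s²
  t (time): s  → in the denominator, contributes 1/s

Multiplying the contributions: [kg·m²/s²] · [1/s]
Adding exponents of each base unit: kg: 1, m: 2, s: -3
SI base units of power: kg·m²/s³

The claimed units kg²·m²/s³ (exponents kg: 2, m: 2, s: -3) do not match the derived units kg·m²/s³ (exponents kg: 1, m: 2, s: -3), so the claim is incorrect.

Answer: No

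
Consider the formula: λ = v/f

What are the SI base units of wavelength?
Units of each symbol in λ = v/f:
  v (wave speed): m/s
  f (frequency): 1/s  → in the denominator, contributes s

Multiplying the contributions: [m/s] · [s]
Adding exponents of each base unit: m: 1
SI base units of wavelength: m

Answer: m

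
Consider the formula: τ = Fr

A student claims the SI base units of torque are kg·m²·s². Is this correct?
Units of each symbol in τ = Fr:
  F (force): kg·m/s²
  r (lever arm): m

Multiplying the contributions: [kg·m/s²] · [m]
Adding exponents of each base unit: kg: 1, m: 2, s: -2
SI base units of torque: kg·m²/s²

The claimed units kg·m²·s² (exponents kg: 1, m: 2, s: 2) do not match the derived units kg·m²/s² (exponents kg: 1, m: 2, s: -2), so the claim is incorrect.

Answer: No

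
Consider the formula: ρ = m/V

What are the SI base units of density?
Units of each symbol in ρ = m/V:
  m (mass): kg
  V (volume): m³  → in the denominator, contributes 1/m³

Multiplying the contributions: [kg] · [1/m³]
Adding exponents of each base unit: kg: 1, m: -3
SI base units of density: kg/m³

Answer: kg/m³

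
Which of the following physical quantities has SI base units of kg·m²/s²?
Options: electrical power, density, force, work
Checking the SI base units of each option:
  electrical power (P = IV): kg·m²/s³  ✗
  density (ρ = m/V): kg/m³  ✗
  force (F = ma): kg·m/s²  ✗
  work (W = Fd): kg·m²/s²  ✓ matches

Only work has units kg·m²/s².

Answer: work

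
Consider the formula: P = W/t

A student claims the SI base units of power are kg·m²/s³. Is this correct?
Units of each symbol in P = W/t:
  W (work): kg·m²/s²
  t (time): s  → in the denominator, contributes 1/s

Multiplying the contributions: [kg·m²/s²] · [1/s]
Adding exponents of each base unit: kg: 1, m: 2, s: -3
SI base units of power: kg·m²/s³

The claimed units kg·m²/s³ match the derived units, so the claim is correct.

Answer: Yes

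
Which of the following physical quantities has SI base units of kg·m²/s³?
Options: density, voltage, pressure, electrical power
Checking the SI base units of each option:
  density (ρ = m/V): kg/m³  ✗
  voltage (V = IR): kg·m²/(s³·A)  ✗
  pressure (P = F/A): kg/(m·s²)  ✗
  electrical power (P = IV): kg·m²/s³  ✓ matches

Only electrical power has units kg·m²/s³.

Answer: electrical power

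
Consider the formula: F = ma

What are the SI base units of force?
Units of each symbol in F = ma:
  m (mass): kg
  a (acceleration): m/s²

Multiplying the contributions: [kg] · [m/s²]
Adding exponents of each base unit: kg: 1, m: 1, s: -2
SI base units of force: kg·m/s²

Answer: kg·m/s²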